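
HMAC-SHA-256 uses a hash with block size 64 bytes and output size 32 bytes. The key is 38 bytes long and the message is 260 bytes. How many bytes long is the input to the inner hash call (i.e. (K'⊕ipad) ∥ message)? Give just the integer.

Key is 38 ≤ 64 bytes, zero-padded: |K'| = 64.
Inner input = (K'⊕ipad) ∥ m → 64 + 260 = 324 bytes.

324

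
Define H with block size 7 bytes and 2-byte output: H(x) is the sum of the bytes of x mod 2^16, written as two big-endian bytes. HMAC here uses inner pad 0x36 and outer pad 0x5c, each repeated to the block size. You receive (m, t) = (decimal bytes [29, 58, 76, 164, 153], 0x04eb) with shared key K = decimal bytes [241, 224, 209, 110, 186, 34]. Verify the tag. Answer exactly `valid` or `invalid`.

Key decimal bytes [241, 224, 209, 110, 186, 34] = f1 e0 d1 6e ba 22 is 6 bytes ≤ B = 7; zero-pad to 7 bytes: K' = f1 e0 d1 6e ba 22 00.
K' ⊕ ipad = c7 d6 e7 58 8c 14 36; K' ⊕ opad = ad bc 8d 32 e6 7e 5c.
Inner hash: sum = 199+214+231+88+140+20+54+29+58+76+164+153 = 1426 → 05 92.
Outer hash (recomputed tag): sum = 173+188+141+50+230+126+92+5+146 = 1151 → 04 7f.
Recomputed tag = 047f; claimed = 04eb → mismatch.

invalid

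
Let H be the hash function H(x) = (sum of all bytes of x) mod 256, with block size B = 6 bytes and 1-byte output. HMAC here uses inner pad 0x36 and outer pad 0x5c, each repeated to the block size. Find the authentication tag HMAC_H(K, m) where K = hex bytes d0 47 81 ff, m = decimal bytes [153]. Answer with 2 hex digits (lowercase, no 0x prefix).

bb

Key hex bytes d0 47 81 ff is 4 bytes ≤ B = 6; zero-pad to 6 bytes: K' = d0 47 81 ff 00 00.
K' ⊕ ipad = e6 71 b7 c9 36 36.  K' ⊕ opad = 8c 1b dd a3 5c 5c.
Inner input = (K'⊕ipad) ∥ m = e6 71 b7 c9 36 36 ∥ 99.
Inner hash: sum = 230+113+183+201+54+54+153 = 988; mod 256 = 220 → dc.
Outer input = (K'⊕opad) ∥ inner = 8c 1b dd a3 5c 5c ∥ dc.
Outer hash (tag): sum = 140+27+221+163+92+92+220 = 955; mod 256 = 187 → bb.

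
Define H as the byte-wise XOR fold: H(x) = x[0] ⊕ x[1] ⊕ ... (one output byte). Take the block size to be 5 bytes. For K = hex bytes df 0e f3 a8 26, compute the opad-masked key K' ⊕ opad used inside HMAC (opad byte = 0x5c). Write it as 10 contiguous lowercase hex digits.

8352aff47a

Key hex bytes df 0e f3 a8 26 is exactly B = 5 bytes: K' = df 0e f3 a8 26.
XOR each byte with 0x5c: df⊕5c=83, 0e⊕5c=52, f3⊕5c=af, a8⊕5c=f4, 26⊕5c=7a.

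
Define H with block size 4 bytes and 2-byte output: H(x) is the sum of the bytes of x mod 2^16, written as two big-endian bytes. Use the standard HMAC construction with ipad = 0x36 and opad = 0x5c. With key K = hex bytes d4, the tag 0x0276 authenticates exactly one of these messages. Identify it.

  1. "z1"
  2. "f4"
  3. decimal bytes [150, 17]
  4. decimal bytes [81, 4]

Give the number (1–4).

4

Key hex bytes d4 is 1 byte ≤ B = 4; zero-pad to 4 bytes: K' = d4 00 00 00.
K' ⊕ ipad = e2 36 36 36; K' ⊕ opad = 88 5c 5c 5c.
m1: inner = H(e2 36 36 36 7a 31) = 02 2f; tag = H(88 5c 5c 5c 02 2f) = 01cd
m2: inner = H(e2 36 36 36 66 34) = 02 1e; tag = H(88 5c 5c 5c 02 1e) = 01bc
m3: inner = H(e2 36 36 36 96 11) = 02 2b; tag = H(88 5c 5c 5c 02 2b) = 01c9
m4: inner = H(e2 36 36 36 51 04) = 01 d9; tag = H(88 5c 5c 5c 01 d9) = 0276 ← matches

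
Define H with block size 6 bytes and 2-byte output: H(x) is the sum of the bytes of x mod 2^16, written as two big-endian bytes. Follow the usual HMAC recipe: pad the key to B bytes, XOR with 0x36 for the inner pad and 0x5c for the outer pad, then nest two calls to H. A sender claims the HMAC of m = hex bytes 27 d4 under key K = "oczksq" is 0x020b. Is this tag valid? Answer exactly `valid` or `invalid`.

valid

Key "oczksq" = 6f 63 7a 6b 73 71 is exactly B = 6 bytes: K' = 6f 63 7a 6b 73 71.
K' ⊕ ipad = 59 55 4c 5d 45 47; K' ⊕ opad = 33 3f 26 37 2f 2d.
Inner hash: sum = 89+85+76+93+69+71+39+212 = 734 → 02 de.
Outer hash (recomputed tag): sum = 51+63+38+55+47+45+2+222 = 523 → 02 0b.
Recomputed tag = 020b; claimed = 020b → match.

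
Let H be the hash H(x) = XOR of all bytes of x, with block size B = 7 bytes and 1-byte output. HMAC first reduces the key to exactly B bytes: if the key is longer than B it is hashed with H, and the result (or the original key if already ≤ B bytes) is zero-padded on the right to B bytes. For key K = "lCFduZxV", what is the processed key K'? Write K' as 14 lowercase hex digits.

0c000000000000

|K| = 8 > B = 7, so first hash the key.
H(K): XOR 6c⊕43⊕46⊕64⊕75⊕5a⊕78⊕56 = 0c.
Zero-pad H(K) = 0c to 7 bytes: K' = 0c 00 00 00 00 00 00.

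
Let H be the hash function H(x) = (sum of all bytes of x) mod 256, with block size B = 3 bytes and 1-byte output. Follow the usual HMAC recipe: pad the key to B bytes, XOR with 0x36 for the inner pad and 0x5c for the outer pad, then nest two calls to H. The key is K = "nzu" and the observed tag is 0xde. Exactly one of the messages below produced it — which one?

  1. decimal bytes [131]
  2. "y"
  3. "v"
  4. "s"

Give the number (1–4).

Key "nzu" = 6e 7a 75 is exactly B = 3 bytes: K' = 6e 7a 75.
K' ⊕ ipad = 58 4c 43; K' ⊕ opad = 32 26 29.
m1: inner = H(58 4c 43 83) = 6a; tag = H(32 26 29 6a) = eb
m2: inner = H(58 4c 43 79) = 60; tag = H(32 26 29 60) = e1
m3: inner = H(58 4c 43 76) = 5d; tag = H(32 26 29 5d) = de ← matches
m4: inner = H(58 4c 43 73) = 5a; tag = H(32 26 29 5a) = db

3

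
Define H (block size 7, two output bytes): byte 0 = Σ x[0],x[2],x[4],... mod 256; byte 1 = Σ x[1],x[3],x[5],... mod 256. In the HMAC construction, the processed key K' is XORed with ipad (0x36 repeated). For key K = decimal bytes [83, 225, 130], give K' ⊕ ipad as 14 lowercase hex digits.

Key decimal bytes [83, 225, 130] = 53 e1 82 is 3 bytes ≤ B = 7; zero-pad to 7 bytes: K' = 53 e1 82 00 00 00 00.
XOR each byte with 0x36: 53⊕36=65, e1⊕36=d7, 82⊕36=b4, 00⊕36=36, 00⊕36=36, 00⊕36=36, 00⊕36=36.

65d7b436363636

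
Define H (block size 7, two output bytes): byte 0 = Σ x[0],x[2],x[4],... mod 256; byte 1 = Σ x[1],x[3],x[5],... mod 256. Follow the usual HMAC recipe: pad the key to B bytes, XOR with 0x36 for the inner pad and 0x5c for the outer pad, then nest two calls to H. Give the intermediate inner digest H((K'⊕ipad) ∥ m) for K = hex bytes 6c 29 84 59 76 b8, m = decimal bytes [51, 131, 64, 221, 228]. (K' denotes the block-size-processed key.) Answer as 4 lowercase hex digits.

Key hex bytes 6c 29 84 59 76 b8 is 6 bytes ≤ B = 7; zero-pad to 7 bytes: K' = 6c 29 84 59 76 b8 00.
K' ⊕ ipad = 5a 1f b2 6f 40 8e 36.
Inner input = 5a 1f b2 6f 40 8e 36 ∥ 33 83 40 dd e4.
Inner hash: even-index sum = 738 mod 256 = 226; odd-index sum = 627 mod 256 = 115 → e2 73.

e273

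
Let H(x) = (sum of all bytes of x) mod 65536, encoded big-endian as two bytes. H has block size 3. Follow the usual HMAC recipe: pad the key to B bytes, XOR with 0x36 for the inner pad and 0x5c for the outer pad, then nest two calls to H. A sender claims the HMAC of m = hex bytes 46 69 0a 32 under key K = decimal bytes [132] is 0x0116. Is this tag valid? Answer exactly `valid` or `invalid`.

Key decimal bytes [132] = 84 is 1 byte ≤ B = 3; zero-pad to 3 bytes: K' = 84 00 00.
K' ⊕ ipad = b2 36 36; K' ⊕ opad = d8 5c 5c.
Inner hash: sum = 178+54+54+70+105+10+50 = 521 → 02 09.
Outer hash (recomputed tag): sum = 216+92+92+2+9 = 411 → 01 9b.
Recomputed tag = 019b; claimed = 0116 → mismatch.

invalid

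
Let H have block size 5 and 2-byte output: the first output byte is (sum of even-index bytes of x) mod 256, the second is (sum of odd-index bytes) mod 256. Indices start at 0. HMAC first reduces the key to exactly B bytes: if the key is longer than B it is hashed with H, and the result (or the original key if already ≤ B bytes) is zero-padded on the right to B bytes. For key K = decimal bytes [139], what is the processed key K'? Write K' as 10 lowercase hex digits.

Key decimal bytes [139] = 8b is 1 byte ≤ B = 5; zero-pad to 5 bytes: K' = 8b 00 00 00 00.

8b00000000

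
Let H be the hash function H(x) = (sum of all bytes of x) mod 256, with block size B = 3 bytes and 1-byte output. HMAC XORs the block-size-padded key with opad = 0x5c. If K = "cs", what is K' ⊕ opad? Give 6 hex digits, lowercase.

Key "cs" = 63 73 is 2 bytes ≤ B = 3; zero-pad to 3 bytes: K' = 63 73 00.
XOR each byte with 0x5c: 63⊕5c=3f, 73⊕5c=2f, 00⊕5c=5c.

3f2f5c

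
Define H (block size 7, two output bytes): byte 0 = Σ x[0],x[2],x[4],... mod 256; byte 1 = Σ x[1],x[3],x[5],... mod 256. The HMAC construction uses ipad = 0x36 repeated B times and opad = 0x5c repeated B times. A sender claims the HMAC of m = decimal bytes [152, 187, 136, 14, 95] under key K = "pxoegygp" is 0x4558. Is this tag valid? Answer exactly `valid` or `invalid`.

Key "pxoegygp" = 70 78 6f 65 67 79 67 70 is 8 bytes > B = 7, so hash it first: H(key) = ad c6, then zero-pad to 7 bytes: K' = ad c6 00 00 00 00 00.
K' ⊕ ipad = 9b f0 36 36 36 36 36; K' ⊕ opad = f1 9a 5c 5c 5c 5c 5c.
Inner hash: even-index sum = 518 mod 256 = 6; odd-index sum = 731 mod 256 = 219 → 06 db.
Outer hash (recomputed tag): even-index sum = 736 mod 256 = 224; odd-index sum = 344 mod 256 = 88 → e0 58.
Recomputed tag = e058; claimed = 4558 → mismatch.

invalid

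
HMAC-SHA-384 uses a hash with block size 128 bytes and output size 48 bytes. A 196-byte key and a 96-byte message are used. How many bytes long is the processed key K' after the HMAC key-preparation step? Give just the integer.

128

Key is 196 > 128 bytes, so it is hashed to 48 bytes then zero-padded to 128: |K'| = 128.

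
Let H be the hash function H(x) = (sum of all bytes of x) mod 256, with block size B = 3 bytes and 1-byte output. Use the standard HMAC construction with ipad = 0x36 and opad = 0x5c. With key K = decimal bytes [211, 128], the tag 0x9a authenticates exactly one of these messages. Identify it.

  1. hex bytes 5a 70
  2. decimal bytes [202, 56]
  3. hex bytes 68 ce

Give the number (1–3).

2

Key decimal bytes [211, 128] = d3 80 is 2 bytes ≤ B = 3; zero-pad to 3 bytes: K' = d3 80 00.
K' ⊕ ipad = e5 b6 36; K' ⊕ opad = 8f dc 5c.
m1: inner = H(e5 b6 36 5a 70) = 9b; tag = H(8f dc 5c 9b) = 62
m2: inner = H(e5 b6 36 ca 38) = d3; tag = H(8f dc 5c d3) = 9a ← matches
m3: inner = H(e5 b6 36 68 ce) = 07; tag = H(8f dc 5c 07) = ce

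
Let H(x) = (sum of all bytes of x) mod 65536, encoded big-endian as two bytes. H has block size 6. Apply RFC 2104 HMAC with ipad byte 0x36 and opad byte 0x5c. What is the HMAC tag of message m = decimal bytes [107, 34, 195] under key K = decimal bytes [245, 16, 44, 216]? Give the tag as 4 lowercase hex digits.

Key decimal bytes [245, 16, 44, 216] = f5 10 2c d8 is 4 bytes ≤ B = 6; zero-pad to 6 bytes: K' = f5 10 2c d8 00 00.
K' ⊕ ipad = c3 26 1a ee 36 36.  K' ⊕ opad = a9 4c 70 84 5c 5c.
Inner input = (K'⊕ipad) ∥ m = c3 26 1a ee 36 36 ∥ 6b 22 c3.
Inner hash: sum = 195+38+26+238+54+54+107+34+195 = 941 → 03 ad.
Outer input = (K'⊕opad) ∥ inner = a9 4c 70 84 5c 5c ∥ 03 ad.
Outer hash (tag): sum = 169+76+112+132+92+92+3+173 = 849 → 03 51.

0351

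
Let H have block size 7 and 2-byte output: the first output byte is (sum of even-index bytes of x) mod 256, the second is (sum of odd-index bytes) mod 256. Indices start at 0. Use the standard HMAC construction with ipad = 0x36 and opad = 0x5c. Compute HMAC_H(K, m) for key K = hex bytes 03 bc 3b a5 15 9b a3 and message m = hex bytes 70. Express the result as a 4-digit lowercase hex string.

Key hex bytes 03 bc 3b a5 15 9b a3 is exactly B = 7 bytes: K' = 03 bc 3b a5 15 9b a3.
K' ⊕ ipad = 35 8a 0d 93 23 ad 95.  K' ⊕ opad = 5f e0 67 f9 49 c7 ff.
Inner input = (K'⊕ipad) ∥ m = 35 8a 0d 93 23 ad 95 ∥ 70.
Inner hash: even-index sum = 250 mod 256 = 250; odd-index sum = 570 mod 256 = 58 → fa 3a.
Outer input = (K'⊕opad) ∥ inner = 5f e0 67 f9 49 c7 ff ∥ fa 3a.
Outer hash (tag): even-index sum = 584 mod 256 = 72; odd-index sum = 922 mod 256 = 154 → 48 9a.

489a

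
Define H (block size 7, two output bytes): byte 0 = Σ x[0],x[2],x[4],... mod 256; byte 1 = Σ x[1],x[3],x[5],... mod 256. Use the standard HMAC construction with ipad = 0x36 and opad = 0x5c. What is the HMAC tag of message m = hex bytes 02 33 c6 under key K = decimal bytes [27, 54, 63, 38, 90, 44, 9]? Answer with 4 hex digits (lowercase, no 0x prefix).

f768

Key decimal bytes [27, 54, 63, 38, 90, 44, 9] = 1b 36 3f 26 5a 2c 09 is exactly B = 7 bytes: K' = 1b 36 3f 26 5a 2c 09.
K' ⊕ ipad = 2d 00 09 10 6c 1a 3f.  K' ⊕ opad = 47 6a 63 7a 06 70 55.
Inner input = (K'⊕ipad) ∥ m = 2d 00 09 10 6c 1a 3f ∥ 02 33 c6.
Inner hash: even-index sum = 276 mod 256 = 20; odd-index sum = 242 mod 256 = 242 → 14 f2.
Outer input = (K'⊕opad) ∥ inner = 47 6a 63 7a 06 70 55 ∥ 14 f2.
Outer hash (tag): even-index sum = 503 mod 256 = 247; odd-index sum = 360 mod 256 = 104 → f7 68.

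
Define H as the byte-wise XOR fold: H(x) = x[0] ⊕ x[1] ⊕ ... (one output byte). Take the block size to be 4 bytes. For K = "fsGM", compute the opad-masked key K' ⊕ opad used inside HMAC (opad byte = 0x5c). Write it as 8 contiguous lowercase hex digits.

Key "fsGM" = 66 73 47 4d is exactly B = 4 bytes: K' = 66 73 47 4d.
XOR each byte with 0x5c: 66⊕5c=3a, 73⊕5c=2f, 47⊕5c=1b, 4d⊕5c=11.

3a2f1b11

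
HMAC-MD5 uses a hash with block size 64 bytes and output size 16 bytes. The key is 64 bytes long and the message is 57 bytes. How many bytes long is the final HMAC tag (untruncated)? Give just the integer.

The tag is one MD5 digest: 16 bytes.

16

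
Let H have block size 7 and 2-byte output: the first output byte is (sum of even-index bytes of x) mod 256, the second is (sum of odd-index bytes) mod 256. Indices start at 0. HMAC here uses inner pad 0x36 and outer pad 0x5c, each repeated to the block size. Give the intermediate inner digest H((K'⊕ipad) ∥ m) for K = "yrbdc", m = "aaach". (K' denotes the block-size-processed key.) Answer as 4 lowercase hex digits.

f2f6

Key "yrbdc" = 79 72 62 64 63 is 5 bytes ≤ B = 7; zero-pad to 7 bytes: K' = 79 72 62 64 63 00 00.
K' ⊕ ipad = 4f 44 54 52 55 36 36.
Inner input = 4f 44 54 52 55 36 36 ∥ 61 61 61 63 68.
Inner hash: even-index sum = 498 mod 256 = 242; odd-index sum = 502 mod 256 = 246 → f2 f6.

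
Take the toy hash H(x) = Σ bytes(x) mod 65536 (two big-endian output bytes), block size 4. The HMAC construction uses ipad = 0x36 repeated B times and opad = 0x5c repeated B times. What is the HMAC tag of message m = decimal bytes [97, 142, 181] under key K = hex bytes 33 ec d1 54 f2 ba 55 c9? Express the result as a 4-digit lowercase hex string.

01e0

Key hex bytes 33 ec d1 54 f2 ba 55 c9 is 8 bytes > B = 4, so hash it first: H(key) = 05 0e, then zero-pad to 4 bytes: K' = 05 0e 00 00.
K' ⊕ ipad = 33 38 36 36.  K' ⊕ opad = 59 52 5c 5c.
Inner input = (K'⊕ipad) ∥ m = 33 38 36 36 ∥ 61 8e b5.
Inner hash: sum = 51+56+54+54+97+142+181 = 635 → 02 7b.
Outer input = (K'⊕opad) ∥ inner = 59 52 5c 5c ∥ 02 7b.
Outer hash (tag): sum = 89+82+92+92+2+123 = 480 → 01 e0.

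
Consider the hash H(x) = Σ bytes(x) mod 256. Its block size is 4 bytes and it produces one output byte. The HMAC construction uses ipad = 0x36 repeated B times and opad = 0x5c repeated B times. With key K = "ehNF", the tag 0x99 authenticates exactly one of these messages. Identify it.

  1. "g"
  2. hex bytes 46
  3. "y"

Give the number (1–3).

1

Key "ehNF" = 65 68 4e 46 is exactly B = 4 bytes: K' = 65 68 4e 46.
K' ⊕ ipad = 53 5e 78 70; K' ⊕ opad = 39 34 12 1a.
m1: inner = H(53 5e 78 70 67) = 00; tag = H(39 34 12 1a 00) = 99 ← matches
m2: inner = H(53 5e 78 70 46) = df; tag = H(39 34 12 1a df) = 78
m3: inner = H(53 5e 78 70 79) = 12; tag = H(39 34 12 1a 12) = ab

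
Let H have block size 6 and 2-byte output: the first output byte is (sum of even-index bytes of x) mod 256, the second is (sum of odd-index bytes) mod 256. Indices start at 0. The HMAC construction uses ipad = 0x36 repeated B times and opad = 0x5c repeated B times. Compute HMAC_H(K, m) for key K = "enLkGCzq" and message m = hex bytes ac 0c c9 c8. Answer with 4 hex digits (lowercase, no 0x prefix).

0b84

Key "enLkGCzq" = 65 6e 4c 6b 47 43 7a 71 is 8 bytes > B = 6, so hash it first: H(key) = 72 8d, then zero-pad to 6 bytes: K' = 72 8d 00 00 00 00.
K' ⊕ ipad = 44 bb 36 36 36 36.  K' ⊕ opad = 2e d1 5c 5c 5c 5c.
Inner input = (K'⊕ipad) ∥ m = 44 bb 36 36 36 36 ∥ ac 0c c9 c8.
Inner hash: even-index sum = 549 mod 256 = 37; odd-index sum = 507 mod 256 = 251 → 25 fb.
Outer input = (K'⊕opad) ∥ inner = 2e d1 5c 5c 5c 5c ∥ 25 fb.
Outer hash (tag): even-index sum = 267 mod 256 = 11; odd-index sum = 644 mod 256 = 132 → 0b 84.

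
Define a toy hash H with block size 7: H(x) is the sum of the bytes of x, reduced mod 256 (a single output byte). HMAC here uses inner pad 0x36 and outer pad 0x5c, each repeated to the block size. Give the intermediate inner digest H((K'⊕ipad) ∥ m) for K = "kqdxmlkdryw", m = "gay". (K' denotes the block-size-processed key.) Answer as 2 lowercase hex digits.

Key "kqdxmlkdryw" = 6b 71 64 78 6d 6c 6b 64 72 79 77 is 11 bytes > B = 7, so hash it first: H(key) = c2, then zero-pad to 7 bytes: K' = c2 00 00 00 00 00 00.
K' ⊕ ipad = f4 36 36 36 36 36 36.
Inner input = f4 36 36 36 36 36 36 ∥ 67 61 79.
Inner hash: sum = 244+54+54+54+54+54+54+103+97+121 = 889; mod 256 = 121 → 79.

79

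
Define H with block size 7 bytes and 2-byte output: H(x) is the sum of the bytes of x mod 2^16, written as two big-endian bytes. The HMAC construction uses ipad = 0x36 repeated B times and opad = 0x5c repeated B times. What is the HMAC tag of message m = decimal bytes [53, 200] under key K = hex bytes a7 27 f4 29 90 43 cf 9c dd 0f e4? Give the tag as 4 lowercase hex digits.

02da

Key hex bytes a7 27 f4 29 90 43 cf 9c dd 0f e4 is 11 bytes > B = 7, so hash it first: H(key) = 05 f9, then zero-pad to 7 bytes: K' = 05 f9 00 00 00 00 00.
K' ⊕ ipad = 33 cf 36 36 36 36 36.  K' ⊕ opad = 59 a5 5c 5c 5c 5c 5c.
Inner input = (K'⊕ipad) ∥ m = 33 cf 36 36 36 36 36 ∥ 35 c8.
Inner hash: sum = 51+207+54+54+54+54+54+53+200 = 781 → 03 0d.
Outer input = (K'⊕opad) ∥ inner = 59 a5 5c 5c 5c 5c 5c ∥ 03 0d.
Outer hash (tag): sum = 89+165+92+92+92+92+92+3+13 = 730 → 02 da.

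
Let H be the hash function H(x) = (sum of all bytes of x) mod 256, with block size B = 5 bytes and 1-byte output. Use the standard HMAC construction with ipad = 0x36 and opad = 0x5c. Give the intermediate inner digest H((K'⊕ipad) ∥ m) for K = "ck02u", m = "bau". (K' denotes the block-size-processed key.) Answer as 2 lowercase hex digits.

Key "ck02u" = 63 6b 30 32 75 is exactly B = 5 bytes: K' = 63 6b 30 32 75.
K' ⊕ ipad = 55 5d 06 04 43.
Inner input = 55 5d 06 04 43 ∥ 62 61 75.
Inner hash: sum = 85+93+6+4+67+98+97+117 = 567; mod 256 = 55 → 37.

37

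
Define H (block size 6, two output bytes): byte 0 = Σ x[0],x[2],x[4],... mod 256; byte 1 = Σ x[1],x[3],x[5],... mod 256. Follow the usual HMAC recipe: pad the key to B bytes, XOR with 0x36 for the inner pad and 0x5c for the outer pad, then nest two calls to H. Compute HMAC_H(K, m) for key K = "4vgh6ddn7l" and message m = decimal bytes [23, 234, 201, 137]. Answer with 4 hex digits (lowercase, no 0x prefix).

Key "4vgh6ddn7l" = 34 76 67 68 36 64 64 6e 37 6c is 10 bytes > B = 6, so hash it first: H(key) = 6c 1c, then zero-pad to 6 bytes: K' = 6c 1c 00 00 00 00.
K' ⊕ ipad = 5a 2a 36 36 36 36.  K' ⊕ opad = 30 40 5c 5c 5c 5c.
Inner input = (K'⊕ipad) ∥ m = 5a 2a 36 36 36 36 ∥ 17 ea c9 89.
Inner hash: even-index sum = 422 mod 256 = 166; odd-index sum = 521 mod 256 = 9 → a6 09.
Outer input = (K'⊕opad) ∥ inner = 30 40 5c 5c 5c 5c ∥ a6 09.
Outer hash (tag): even-index sum = 398 mod 256 = 142; odd-index sum = 257 mod 256 = 1 → 8e 01.

8e01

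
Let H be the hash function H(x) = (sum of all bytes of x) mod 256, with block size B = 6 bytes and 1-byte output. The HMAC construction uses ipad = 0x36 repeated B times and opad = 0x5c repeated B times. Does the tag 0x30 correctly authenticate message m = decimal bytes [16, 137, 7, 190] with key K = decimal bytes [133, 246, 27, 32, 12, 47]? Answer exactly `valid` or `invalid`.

Key decimal bytes [133, 246, 27, 32, 12, 47] = 85 f6 1b 20 0c 2f is exactly B = 6 bytes: K' = 85 f6 1b 20 0c 2f.
K' ⊕ ipad = b3 c0 2d 16 3a 19; K' ⊕ opad = d9 aa 47 7c 50 73.
Inner hash: sum = 179+192+45+22+58+25+16+137+7+190 = 871; mod 256 = 103 → 67.
Outer hash (recomputed tag): sum = 217+170+71+124+80+115+103 = 880; mod 256 = 112 → 70.
Recomputed tag = 70; claimed = 30 → mismatch.

invalid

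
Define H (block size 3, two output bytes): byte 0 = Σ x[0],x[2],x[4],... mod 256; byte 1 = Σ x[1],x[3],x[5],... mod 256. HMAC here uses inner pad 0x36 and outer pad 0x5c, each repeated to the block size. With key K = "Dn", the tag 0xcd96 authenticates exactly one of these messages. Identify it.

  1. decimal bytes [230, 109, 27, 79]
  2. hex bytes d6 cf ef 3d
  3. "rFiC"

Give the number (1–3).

Key "Dn" = 44 6e is 2 bytes ≤ B = 3; zero-pad to 3 bytes: K' = 44 6e 00.
K' ⊕ ipad = 72 58 36; K' ⊕ opad = 18 32 5c.
m1: inner = H(72 58 36 e6 6d 1b 4f) = 64 59; tag = H(18 32 5c 64 59) = cd96 ← matches
m2: inner = H(72 58 36 d6 cf ef 3d) = b4 1d; tag = H(18 32 5c b4 1d) = 91e6
m3: inner = H(72 58 36 72 46 69 43) = 31 33; tag = H(18 32 5c 31 33) = a763

1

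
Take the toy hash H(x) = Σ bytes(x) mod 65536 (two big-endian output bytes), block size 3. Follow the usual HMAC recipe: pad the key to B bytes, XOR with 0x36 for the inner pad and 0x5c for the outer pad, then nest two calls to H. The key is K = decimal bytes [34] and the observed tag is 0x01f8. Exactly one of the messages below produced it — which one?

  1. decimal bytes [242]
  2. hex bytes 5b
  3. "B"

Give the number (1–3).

Key decimal bytes [34] = 22 is 1 byte ≤ B = 3; zero-pad to 3 bytes: K' = 22 00 00.
K' ⊕ ipad = 14 36 36; K' ⊕ opad = 7e 5c 5c.
m1: inner = H(14 36 36 f2) = 01 72; tag = H(7e 5c 5c 01 72) = 01a9
m2: inner = H(14 36 36 5b) = 00 db; tag = H(7e 5c 5c 00 db) = 0211
m3: inner = H(14 36 36 42) = 00 c2; tag = H(7e 5c 5c 00 c2) = 01f8 ← matches

3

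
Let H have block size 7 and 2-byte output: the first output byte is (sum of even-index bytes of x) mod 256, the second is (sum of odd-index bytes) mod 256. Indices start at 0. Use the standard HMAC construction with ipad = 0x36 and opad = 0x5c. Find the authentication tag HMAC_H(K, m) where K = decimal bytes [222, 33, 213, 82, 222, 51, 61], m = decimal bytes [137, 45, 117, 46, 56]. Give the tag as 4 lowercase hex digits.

a413

Key decimal bytes [222, 33, 213, 82, 222, 51, 61] = de 21 d5 52 de 33 3d is exactly B = 7 bytes: K' = de 21 d5 52 de 33 3d.
K' ⊕ ipad = e8 17 e3 64 e8 05 0b.  K' ⊕ opad = 82 7d 89 0e 82 6f 61.
Inner input = (K'⊕ipad) ∥ m = e8 17 e3 64 e8 05 0b ∥ 89 2d 75 2e 38.
Inner hash: even-index sum = 793 mod 256 = 25; odd-index sum = 438 mod 256 = 182 → 19 b6.
Outer input = (K'⊕opad) ∥ inner = 82 7d 89 0e 82 6f 61 ∥ 19 b6.
Outer hash (tag): even-index sum = 676 mod 256 = 164; odd-index sum = 275 mod 256 = 19 → a4 13.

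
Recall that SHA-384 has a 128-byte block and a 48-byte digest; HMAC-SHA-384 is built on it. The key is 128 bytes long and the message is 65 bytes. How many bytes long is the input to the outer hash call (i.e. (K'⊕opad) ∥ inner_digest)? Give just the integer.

176

Key is 128 ≤ 128 bytes, zero-padded: |K'| = 128.
Outer input = (K'⊕opad) ∥ H(inner) → 128 + 48 = 176 bytes.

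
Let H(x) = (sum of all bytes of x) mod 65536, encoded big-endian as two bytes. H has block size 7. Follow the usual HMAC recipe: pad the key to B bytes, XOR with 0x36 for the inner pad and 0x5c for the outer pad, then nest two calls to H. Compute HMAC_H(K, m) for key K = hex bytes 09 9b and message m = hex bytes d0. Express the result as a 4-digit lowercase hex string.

03b4

Key hex bytes 09 9b is 2 bytes ≤ B = 7; zero-pad to 7 bytes: K' = 09 9b 00 00 00 00 00.
K' ⊕ ipad = 3f ad 36 36 36 36 36.  K' ⊕ opad = 55 c7 5c 5c 5c 5c 5c.
Inner input = (K'⊕ipad) ∥ m = 3f ad 36 36 36 36 36 ∥ d0.
Inner hash: sum = 63+173+54+54+54+54+54+208 = 714 → 02 ca.
Outer input = (K'⊕opad) ∥ inner = 55 c7 5c 5c 5c 5c 5c ∥ 02 ca.
Outer hash (tag): sum = 85+199+92+92+92+92+92+2+202 = 948 → 03 b4.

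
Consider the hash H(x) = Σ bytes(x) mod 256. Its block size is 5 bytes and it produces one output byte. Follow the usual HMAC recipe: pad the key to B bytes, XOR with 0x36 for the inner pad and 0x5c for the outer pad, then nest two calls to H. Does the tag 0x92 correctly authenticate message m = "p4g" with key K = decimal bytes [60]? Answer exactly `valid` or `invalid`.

Key decimal bytes [60] = 3c is 1 byte ≤ B = 5; zero-pad to 5 bytes: K' = 3c 00 00 00 00.
K' ⊕ ipad = 0a 36 36 36 36; K' ⊕ opad = 60 5c 5c 5c 5c.
Inner hash: sum = 10+54+54+54+54+112+52+103 = 493; mod 256 = 237 → ed.
Outer hash (recomputed tag): sum = 96+92+92+92+92+237 = 701; mod 256 = 189 → bd.
Recomputed tag = bd; claimed = 92 → mismatch.

invalid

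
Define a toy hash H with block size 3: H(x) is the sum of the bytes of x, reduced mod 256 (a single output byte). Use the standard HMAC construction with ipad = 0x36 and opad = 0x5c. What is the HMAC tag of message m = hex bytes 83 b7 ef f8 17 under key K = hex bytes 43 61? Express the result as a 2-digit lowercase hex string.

Key hex bytes 43 61 is 2 bytes ≤ B = 3; zero-pad to 3 bytes: K' = 43 61 00.
K' ⊕ ipad = 75 57 36.  K' ⊕ opad = 1f 3d 5c.
Inner input = (K'⊕ipad) ∥ m = 75 57 36 ∥ 83 b7 ef f8 17.
Inner hash: sum = 117+87+54+131+183+239+248+23 = 1082; mod 256 = 58 → 3a.
Outer input = (K'⊕opad) ∥ inner = 1f 3d 5c ∥ 3a.
Outer hash (tag): sum = 31+61+92+58 = 242 → f2.

f2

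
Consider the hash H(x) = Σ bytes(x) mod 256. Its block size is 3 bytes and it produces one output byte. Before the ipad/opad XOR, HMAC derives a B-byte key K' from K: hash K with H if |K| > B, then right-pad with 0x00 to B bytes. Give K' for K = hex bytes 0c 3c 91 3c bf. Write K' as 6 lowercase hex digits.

d40000

|K| = 5 > B = 3, so first hash the key.
H(K): sum = 12+60+145+60+191 = 468; mod 256 = 212 → d4.
Zero-pad H(K) = d4 to 3 bytes: K' = d4 00 00.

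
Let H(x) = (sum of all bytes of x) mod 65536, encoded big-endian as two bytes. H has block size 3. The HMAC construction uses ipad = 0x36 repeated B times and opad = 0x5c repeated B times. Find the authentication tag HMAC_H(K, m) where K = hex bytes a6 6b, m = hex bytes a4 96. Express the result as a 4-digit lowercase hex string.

Key hex bytes a6 6b is 2 bytes ≤ B = 3; zero-pad to 3 bytes: K' = a6 6b 00.
K' ⊕ ipad = 90 5d 36.  K' ⊕ opad = fa 37 5c.
Inner input = (K'⊕ipad) ∥ m = 90 5d 36 ∥ a4 96.
Inner hash: sum = 144+93+54+164+150 = 605 → 02 5d.
Outer input = (K'⊕opad) ∥ inner = fa 37 5c ∥ 02 5d.
Outer hash (tag): sum = 250+55+92+2+93 = 492 → 01 ec.

01ec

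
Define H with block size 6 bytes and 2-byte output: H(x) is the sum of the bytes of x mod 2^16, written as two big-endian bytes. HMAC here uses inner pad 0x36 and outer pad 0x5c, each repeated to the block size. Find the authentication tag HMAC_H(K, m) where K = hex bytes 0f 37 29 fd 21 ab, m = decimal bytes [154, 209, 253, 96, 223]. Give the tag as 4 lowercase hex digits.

03cc

Key hex bytes 0f 37 29 fd 21 ab is exactly B = 6 bytes: K' = 0f 37 29 fd 21 ab.
K' ⊕ ipad = 39 01 1f cb 17 9d.  K' ⊕ opad = 53 6b 75 a1 7d f7.
Inner input = (K'⊕ipad) ∥ m = 39 01 1f cb 17 9d ∥ 9a d1 fd 60 df.
Inner hash: sum = 57+1+31+203+23+157+154+209+253+96+223 = 1407 → 05 7f.
Outer input = (K'⊕opad) ∥ inner = 53 6b 75 a1 7d f7 ∥ 05 7f.
Outer hash (tag): sum = 83+107+117+161+125+247+5+127 = 972 → 03 cc.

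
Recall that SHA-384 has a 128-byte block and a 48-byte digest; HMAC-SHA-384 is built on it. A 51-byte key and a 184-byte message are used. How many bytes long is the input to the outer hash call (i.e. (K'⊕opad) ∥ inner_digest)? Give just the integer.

176

Key is 51 ≤ 128 bytes, zero-padded: |K'| = 128.
Outer input = (K'⊕opad) ∥ H(inner) → 128 + 48 = 176 bytes.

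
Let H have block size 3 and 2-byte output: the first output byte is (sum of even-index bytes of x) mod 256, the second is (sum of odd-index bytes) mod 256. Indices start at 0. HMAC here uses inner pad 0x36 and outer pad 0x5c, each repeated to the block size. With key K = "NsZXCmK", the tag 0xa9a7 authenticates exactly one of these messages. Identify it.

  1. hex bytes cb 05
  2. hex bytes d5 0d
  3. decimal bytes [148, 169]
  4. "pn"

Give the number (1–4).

2

Key "NsZXCmK" = 4e 73 5a 58 43 6d 4b is 7 bytes > B = 3, so hash it first: H(key) = 36 38, then zero-pad to 3 bytes: K' = 36 38 00.
K' ⊕ ipad = 00 0e 36; K' ⊕ opad = 6a 64 5c.
m1: inner = H(00 0e 36 cb 05) = 3b d9; tag = H(6a 64 5c 3b d9) = 9f9f
m2: inner = H(00 0e 36 d5 0d) = 43 e3; tag = H(6a 64 5c 43 e3) = a9a7 ← matches
m3: inner = H(00 0e 36 94 a9) = df a2; tag = H(6a 64 5c df a2) = 6843
m4: inner = H(00 0e 36 70 6e) = a4 7e; tag = H(6a 64 5c a4 7e) = 4408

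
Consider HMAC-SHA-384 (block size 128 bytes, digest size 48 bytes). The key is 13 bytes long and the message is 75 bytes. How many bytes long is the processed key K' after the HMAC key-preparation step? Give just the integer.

Key is 13 ≤ 128 bytes, zero-padded: |K'| = 128.

128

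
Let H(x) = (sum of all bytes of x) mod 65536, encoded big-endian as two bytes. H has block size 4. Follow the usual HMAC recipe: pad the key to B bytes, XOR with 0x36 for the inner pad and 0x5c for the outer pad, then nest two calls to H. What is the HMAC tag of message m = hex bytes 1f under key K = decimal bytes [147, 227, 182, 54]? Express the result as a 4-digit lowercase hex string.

02fd

Key decimal bytes [147, 227, 182, 54] = 93 e3 b6 36 is exactly B = 4 bytes: K' = 93 e3 b6 36.
K' ⊕ ipad = a5 d5 80 00.  K' ⊕ opad = cf bf ea 6a.
Inner input = (K'⊕ipad) ∥ m = a5 d5 80 00 ∥ 1f.
Inner hash: sum = 165+213+128+0+31 = 537 → 02 19.
Outer input = (K'⊕opad) ∥ inner = cf bf ea 6a ∥ 02 19.
Outer hash (tag): sum = 207+191+234+106+2+25 = 765 → 02 fd.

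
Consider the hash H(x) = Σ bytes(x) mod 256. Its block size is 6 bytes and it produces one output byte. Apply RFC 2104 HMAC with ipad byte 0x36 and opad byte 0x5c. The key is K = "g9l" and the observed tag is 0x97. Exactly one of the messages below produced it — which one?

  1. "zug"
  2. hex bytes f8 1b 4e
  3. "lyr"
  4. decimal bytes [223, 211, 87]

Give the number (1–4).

3

Key "g9l" = 67 39 6c is 3 bytes ≤ B = 6; zero-pad to 6 bytes: K' = 67 39 6c 00 00 00.
K' ⊕ ipad = 51 0f 5a 36 36 36; K' ⊕ opad = 3b 65 30 5c 5c 5c.
m1: inner = H(51 0f 5a 36 36 36 7a 75 67) = b2; tag = H(3b 65 30 5c 5c 5c b2) = 96
m2: inner = H(51 0f 5a 36 36 36 f8 1b 4e) = bd; tag = H(3b 65 30 5c 5c 5c bd) = a1
m3: inner = H(51 0f 5a 36 36 36 6c 79 72) = b3; tag = H(3b 65 30 5c 5c 5c b3) = 97 ← matches
m4: inner = H(51 0f 5a 36 36 36 df d3 57) = 65; tag = H(3b 65 30 5c 5c 5c 65) = 49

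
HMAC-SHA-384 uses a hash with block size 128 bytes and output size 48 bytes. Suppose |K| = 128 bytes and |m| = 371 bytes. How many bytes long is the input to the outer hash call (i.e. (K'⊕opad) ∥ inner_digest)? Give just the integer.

176

Key is 128 ≤ 128 bytes, zero-padded: |K'| = 128.
Outer input = (K'⊕opad) ∥ H(inner) → 128 + 48 = 176 bytes.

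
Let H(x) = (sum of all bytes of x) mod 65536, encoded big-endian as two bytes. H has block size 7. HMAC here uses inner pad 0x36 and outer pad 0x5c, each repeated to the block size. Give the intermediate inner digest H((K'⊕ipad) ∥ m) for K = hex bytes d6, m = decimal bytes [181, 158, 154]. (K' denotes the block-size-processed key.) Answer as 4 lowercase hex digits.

0411

Key hex bytes d6 is 1 byte ≤ B = 7; zero-pad to 7 bytes: K' = d6 00 00 00 00 00 00.
K' ⊕ ipad = e0 36 36 36 36 36 36.
Inner input = e0 36 36 36 36 36 36 ∥ b5 9e 9a.
Inner hash: sum = 224+54+54+54+54+54+54+181+158+154 = 1041 → 04 11.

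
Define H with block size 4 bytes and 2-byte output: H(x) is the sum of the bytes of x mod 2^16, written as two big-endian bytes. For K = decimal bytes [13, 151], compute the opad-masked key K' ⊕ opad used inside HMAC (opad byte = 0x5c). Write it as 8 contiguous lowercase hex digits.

51cb5c5c

Key decimal bytes [13, 151] = 0d 97 is 2 bytes ≤ B = 4; zero-pad to 4 bytes: K' = 0d 97 00 00.
XOR each byte with 0x5c: 0d⊕5c=51, 97⊕5c=cb, 00⊕5c=5c, 00⊕5c=5c.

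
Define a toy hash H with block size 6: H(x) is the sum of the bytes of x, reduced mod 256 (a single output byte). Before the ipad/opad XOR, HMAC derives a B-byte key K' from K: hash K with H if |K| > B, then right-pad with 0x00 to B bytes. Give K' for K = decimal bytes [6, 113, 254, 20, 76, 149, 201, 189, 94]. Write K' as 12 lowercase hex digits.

|K| = 9 > B = 6, so first hash the key.
H(K): sum = 6+113+254+20+76+149+201+189+94 = 1102; mod 256 = 78 → 4e.
Zero-pad H(K) = 4e to 6 bytes: K' = 4e 00 00 00 00 00.

4e0000000000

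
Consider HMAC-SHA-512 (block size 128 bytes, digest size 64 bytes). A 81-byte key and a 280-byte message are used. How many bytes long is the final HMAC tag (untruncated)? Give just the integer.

64

The tag is one SHA-512 digest: 64 bytes.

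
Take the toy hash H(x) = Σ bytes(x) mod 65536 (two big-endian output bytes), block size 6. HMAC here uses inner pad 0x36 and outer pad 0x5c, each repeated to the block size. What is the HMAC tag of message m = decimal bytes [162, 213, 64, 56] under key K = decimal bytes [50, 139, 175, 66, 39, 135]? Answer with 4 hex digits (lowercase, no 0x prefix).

042f

Key decimal bytes [50, 139, 175, 66, 39, 135] = 32 8b af 42 27 87 is exactly B = 6 bytes: K' = 32 8b af 42 27 87.
K' ⊕ ipad = 04 bd 99 74 11 b1.  K' ⊕ opad = 6e d7 f3 1e 7b db.
Inner input = (K'⊕ipad) ∥ m = 04 bd 99 74 11 b1 ∥ a2 d5 40 38.
Inner hash: sum = 4+189+153+116+17+177+162+213+64+56 = 1151 → 04 7f.
Outer input = (K'⊕opad) ∥ inner = 6e d7 f3 1e 7b db ∥ 04 7f.
Outer hash (tag): sum = 110+215+243+30+123+219+4+127 = 1071 → 04 2f.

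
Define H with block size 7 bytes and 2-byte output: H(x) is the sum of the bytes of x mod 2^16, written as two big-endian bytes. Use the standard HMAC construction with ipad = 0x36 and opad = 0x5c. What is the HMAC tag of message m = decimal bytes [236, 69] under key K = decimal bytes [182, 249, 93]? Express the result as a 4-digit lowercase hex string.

03c6

Key decimal bytes [182, 249, 93] = b6 f9 5d is 3 bytes ≤ B = 7; zero-pad to 7 bytes: K' = b6 f9 5d 00 00 00 00.
K' ⊕ ipad = 80 cf 6b 36 36 36 36.  K' ⊕ opad = ea a5 01 5c 5c 5c 5c.
Inner input = (K'⊕ipad) ∥ m = 80 cf 6b 36 36 36 36 ∥ ec 45.
Inner hash: sum = 128+207+107+54+54+54+54+236+69 = 963 → 03 c3.
Outer input = (K'⊕opad) ∥ inner = ea a5 01 5c 5c 5c 5c ∥ 03 c3.
Outer hash (tag): sum = 234+165+1+92+92+92+92+3+195 = 966 → 03 c6.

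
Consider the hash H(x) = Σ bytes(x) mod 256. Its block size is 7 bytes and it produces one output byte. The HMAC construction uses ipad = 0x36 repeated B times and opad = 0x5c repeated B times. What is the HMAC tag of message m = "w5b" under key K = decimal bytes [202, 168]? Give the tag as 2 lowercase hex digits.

Key decimal bytes [202, 168] = ca a8 is 2 bytes ≤ B = 7; zero-pad to 7 bytes: K' = ca a8 00 00 00 00 00.
K' ⊕ ipad = fc 9e 36 36 36 36 36.  K' ⊕ opad = 96 f4 5c 5c 5c 5c 5c.
Inner input = (K'⊕ipad) ∥ m = fc 9e 36 36 36 36 36 ∥ 77 35 62.
Inner hash: sum = 252+158+54+54+54+54+54+119+53+98 = 950; mod 256 = 182 → b6.
Outer input = (K'⊕opad) ∥ inner = 96 f4 5c 5c 5c 5c 5c ∥ b6.
Outer hash (tag): sum = 150+244+92+92+92+92+92+182 = 1036; mod 256 = 12 → 0c.

0c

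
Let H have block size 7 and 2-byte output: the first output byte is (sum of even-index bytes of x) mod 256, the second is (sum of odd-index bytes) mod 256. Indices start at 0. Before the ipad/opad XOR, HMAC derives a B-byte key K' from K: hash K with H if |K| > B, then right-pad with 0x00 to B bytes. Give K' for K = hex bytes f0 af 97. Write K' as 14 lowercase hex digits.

Key hex bytes f0 af 97 is 3 bytes ≤ B = 7; zero-pad to 7 bytes: K' = f0 af 97 00 00 00 00.

f0af9700000000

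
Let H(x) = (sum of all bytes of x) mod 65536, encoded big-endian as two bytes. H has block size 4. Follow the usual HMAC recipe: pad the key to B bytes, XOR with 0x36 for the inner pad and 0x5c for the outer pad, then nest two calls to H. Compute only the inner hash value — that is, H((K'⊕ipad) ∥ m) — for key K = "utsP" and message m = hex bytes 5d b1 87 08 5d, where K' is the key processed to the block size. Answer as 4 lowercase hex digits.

Key "utsP" = 75 74 73 50 is exactly B = 4 bytes: K' = 75 74 73 50.
K' ⊕ ipad = 43 42 45 66.
Inner input = 43 42 45 66 ∥ 5d b1 87 08 5d.
Inner hash: sum = 67+66+69+102+93+177+135+8+93 = 810 → 03 2a.

032a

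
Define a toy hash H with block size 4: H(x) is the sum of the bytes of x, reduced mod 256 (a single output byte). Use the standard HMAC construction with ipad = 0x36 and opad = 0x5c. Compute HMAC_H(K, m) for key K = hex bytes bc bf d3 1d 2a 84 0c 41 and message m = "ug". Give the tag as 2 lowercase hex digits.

Key hex bytes bc bf d3 1d 2a 84 0c 41 is 8 bytes > B = 4, so hash it first: H(key) = 66, then zero-pad to 4 bytes: K' = 66 00 00 00.
K' ⊕ ipad = 50 36 36 36.  K' ⊕ opad = 3a 5c 5c 5c.
Inner input = (K'⊕ipad) ∥ m = 50 36 36 36 ∥ 75 67.
Inner hash: sum = 80+54+54+54+117+103 = 462; mod 256 = 206 → ce.
Outer input = (K'⊕opad) ∥ inner = 3a 5c 5c 5c ∥ ce.
Outer hash (tag): sum = 58+92+92+92+206 = 540; mod 256 = 28 → 1c.

1c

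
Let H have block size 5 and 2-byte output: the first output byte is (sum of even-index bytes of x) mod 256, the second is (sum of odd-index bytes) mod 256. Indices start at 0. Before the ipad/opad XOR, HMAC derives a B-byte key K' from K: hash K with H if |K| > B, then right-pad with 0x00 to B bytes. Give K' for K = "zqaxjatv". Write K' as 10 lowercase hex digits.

b9c0000000

|K| = 8 > B = 5, so first hash the key.
H(K): even-index sum = 441 mod 256 = 185; odd-index sum = 448 mod 256 = 192 → b9 c0.
Zero-pad H(K) = b9 c0 to 5 bytes: K' = b9 c0 00 00 00.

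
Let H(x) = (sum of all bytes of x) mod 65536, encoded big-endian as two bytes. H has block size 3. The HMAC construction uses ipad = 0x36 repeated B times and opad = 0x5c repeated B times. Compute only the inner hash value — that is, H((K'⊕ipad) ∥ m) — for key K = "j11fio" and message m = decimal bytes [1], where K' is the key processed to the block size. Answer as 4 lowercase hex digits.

Key "j11fio" = 6a 31 31 66 69 6f is 6 bytes > B = 3, so hash it first: H(key) = 02 0a, then zero-pad to 3 bytes: K' = 02 0a 00.
K' ⊕ ipad = 34 3c 36.
Inner input = 34 3c 36 ∥ 01.
Inner hash: sum = 52+60+54+1 = 167 → 00 a7.

00a7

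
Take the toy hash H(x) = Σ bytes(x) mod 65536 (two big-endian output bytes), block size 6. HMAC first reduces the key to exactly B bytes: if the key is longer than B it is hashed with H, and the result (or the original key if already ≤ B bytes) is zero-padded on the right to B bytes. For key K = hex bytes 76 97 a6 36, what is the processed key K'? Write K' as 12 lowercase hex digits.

Key hex bytes 76 97 a6 36 is 4 bytes ≤ B = 6; zero-pad to 6 bytes: K' = 76 97 a6 36 00 00.

7697a6360000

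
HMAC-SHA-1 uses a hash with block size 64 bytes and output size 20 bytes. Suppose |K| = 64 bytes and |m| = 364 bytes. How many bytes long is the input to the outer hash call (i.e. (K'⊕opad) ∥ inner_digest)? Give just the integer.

84

Key is 64 ≤ 64 bytes, zero-padded: |K'| = 64.
Outer input = (K'⊕opad) ∥ H(inner) → 64 + 20 = 84 bytes.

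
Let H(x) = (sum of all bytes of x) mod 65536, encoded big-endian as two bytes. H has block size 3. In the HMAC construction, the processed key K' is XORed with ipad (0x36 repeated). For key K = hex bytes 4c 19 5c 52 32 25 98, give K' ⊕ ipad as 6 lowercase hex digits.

343436

Key hex bytes 4c 19 5c 52 32 25 98 is 7 bytes > B = 3, so hash it first: H(key) = 02 02, then zero-pad to 3 bytes: K' = 02 02 00.
XOR each byte with 0x36: 02⊕36=34, 02⊕36=34, 00⊕36=36.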